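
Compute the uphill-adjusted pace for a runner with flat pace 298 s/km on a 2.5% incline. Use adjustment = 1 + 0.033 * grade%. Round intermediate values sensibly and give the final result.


Adjustment factor = 1 + 0.033 * 2.5 = 1.0825
Grade-adjusted pace = 298 * 1.0825 = 322.59 s/km

322.59 s/km


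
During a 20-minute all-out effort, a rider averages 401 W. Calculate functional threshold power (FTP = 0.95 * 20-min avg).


FTP = 0.95 * 401
= 380.95 W

380.95 W


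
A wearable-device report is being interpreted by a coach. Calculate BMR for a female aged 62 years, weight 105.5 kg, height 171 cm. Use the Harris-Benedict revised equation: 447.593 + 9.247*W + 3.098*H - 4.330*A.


Substituting values:
W term = 9.247 * 105.5 = 975.5585
H term = 3.098 * 171 = 529.758
A term = 4.330 * 62 = 268.46
BMR = 1684.45 kcal/day

1684.45 kcal/day


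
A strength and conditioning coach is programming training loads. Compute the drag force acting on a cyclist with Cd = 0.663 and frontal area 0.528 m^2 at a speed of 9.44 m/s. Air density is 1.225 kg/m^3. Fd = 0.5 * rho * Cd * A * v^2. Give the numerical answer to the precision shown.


Step 1: v^2 = 89.1136
Step 2: Fd = 0.5 * 1.225 * 0.663 * 0.528 * 89.1136
= 19.107 N

19.107 N


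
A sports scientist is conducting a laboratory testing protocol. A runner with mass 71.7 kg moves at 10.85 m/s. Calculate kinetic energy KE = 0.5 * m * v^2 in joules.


v^2 = 10.85^2 = 117.7225
KE = 0.5 * 71.7 * 117.7225
= 4220.35 J

4220.35 J


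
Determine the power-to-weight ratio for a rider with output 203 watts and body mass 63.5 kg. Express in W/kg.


P/W = 203 / 63.5 = 3.197 W/kg

3.197 W/kg


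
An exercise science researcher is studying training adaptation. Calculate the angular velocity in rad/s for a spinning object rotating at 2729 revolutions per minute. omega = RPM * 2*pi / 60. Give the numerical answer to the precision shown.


omega = RPM * 2*pi / 60
= 2729 * 6.28318531 / 60
= 285.78 rad/s

285.78 rad/s


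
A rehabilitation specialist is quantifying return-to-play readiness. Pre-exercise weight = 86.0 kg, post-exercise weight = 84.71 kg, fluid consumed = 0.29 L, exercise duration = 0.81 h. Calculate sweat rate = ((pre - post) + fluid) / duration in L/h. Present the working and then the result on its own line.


Weight loss = 86.0 - 84.71 = 1.29 kg (approx L)
Total sweat = 1.29 + 0.29 = 1.58 L
Sweat rate = 1.58 / 0.81 = 1.951 L/h

1.951 L/h


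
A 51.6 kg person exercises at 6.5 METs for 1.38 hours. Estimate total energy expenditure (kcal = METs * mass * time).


Energy = METs * mass(kg) * time(h)
= 6.5 * 51.6 * 1.38
= 462.85 kcal

462.85 kcal


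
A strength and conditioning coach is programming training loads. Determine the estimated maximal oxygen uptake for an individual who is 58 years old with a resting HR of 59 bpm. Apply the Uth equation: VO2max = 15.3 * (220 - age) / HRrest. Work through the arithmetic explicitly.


HRmax = 220 - 58 = 162
VO2max = 15.3 * (162 / 59)
= 15.3 * 2.7458
= 42.01 mL/kg/min

42.01 mL/kg/min


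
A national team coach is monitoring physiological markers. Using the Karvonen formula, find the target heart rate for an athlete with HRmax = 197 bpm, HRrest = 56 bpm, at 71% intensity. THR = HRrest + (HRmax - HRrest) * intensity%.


HRR = 197 - 56 = 141
THR = 56 + 141 * 0.71
= 56 + 100.11
= 156.11 bpm

156.11 bpm


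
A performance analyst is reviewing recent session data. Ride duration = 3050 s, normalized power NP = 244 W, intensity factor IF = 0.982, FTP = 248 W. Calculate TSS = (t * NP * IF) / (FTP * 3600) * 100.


Numerator = 3050 * 244 * 0.982 = 730804.4
Denominator = 248 * 3600 = 892800
TSS = 730804.4 / 892800 * 100
= 81.86

81.86 TSS


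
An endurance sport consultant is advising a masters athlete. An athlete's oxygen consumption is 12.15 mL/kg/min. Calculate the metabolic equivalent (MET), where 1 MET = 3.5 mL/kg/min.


MET = VO2 / 3.5
= 12.15 / 3.5
= 3.47 METs

3.47 METs


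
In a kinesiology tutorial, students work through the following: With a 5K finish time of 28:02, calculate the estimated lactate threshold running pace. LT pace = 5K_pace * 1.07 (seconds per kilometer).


Race duration = 1682 s for 5 km
Average pace = 1682 / 5 = 336.4 s/km
LT pace = 336.4 * 1.07
= 359.95 s/km

359.95 s/km


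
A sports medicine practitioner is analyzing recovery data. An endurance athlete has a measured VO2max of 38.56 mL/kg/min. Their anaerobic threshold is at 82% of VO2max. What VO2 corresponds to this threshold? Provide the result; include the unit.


Anaerobic threshold VO2 = VO2max * 82%
= 38.56 * 0.82
= 31.62 mL/kg/min

31.62 mL/kg/min


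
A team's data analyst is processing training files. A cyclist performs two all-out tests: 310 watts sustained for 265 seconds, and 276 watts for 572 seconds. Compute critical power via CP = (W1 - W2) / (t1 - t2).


W1 = P1 * t1 = 310 * 265 = 82150 J
W2 = P2 * t2 = 276 * 572 = 157872 J
CP = (82150 - 157872) / (265 - 572)
= 246.65 W

246.65 W


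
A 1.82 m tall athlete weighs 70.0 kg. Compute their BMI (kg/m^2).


height^2 = 3.3124 m^2
BMI = 70.0 / 3.3124 = 21.13 kg/m^2

21.13 kg/m^2


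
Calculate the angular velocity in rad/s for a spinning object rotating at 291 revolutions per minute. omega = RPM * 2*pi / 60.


omega = RPM * 2*pi / 60
= 291 * 6.28318531 / 60
= 30.473 rad/s

30.473 rad/s


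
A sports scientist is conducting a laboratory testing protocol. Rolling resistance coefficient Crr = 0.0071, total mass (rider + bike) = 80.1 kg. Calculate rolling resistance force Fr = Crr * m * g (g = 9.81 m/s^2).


Fr = Crr * m * g
= 0.0071 * 80.1 * 9.81
= 5.579 N

5.579 N


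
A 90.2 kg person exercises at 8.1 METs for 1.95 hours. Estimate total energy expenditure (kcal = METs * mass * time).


Energy = METs * mass(kg) * time(h)
= 8.1 * 90.2 * 1.95
= 1424.71 kcal

1424.71 kcal


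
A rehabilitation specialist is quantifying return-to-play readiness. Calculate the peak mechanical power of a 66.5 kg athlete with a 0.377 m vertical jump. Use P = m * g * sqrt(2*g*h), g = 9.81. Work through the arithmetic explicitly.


First, sqrt(2gh) = sqrt(2 * 9.81 * 0.377)
= sqrt(7.39674) = 2.719695 m/s
Power = 66.5 * 9.81 * 2.719695 = 1774.23 W

1774.23 W


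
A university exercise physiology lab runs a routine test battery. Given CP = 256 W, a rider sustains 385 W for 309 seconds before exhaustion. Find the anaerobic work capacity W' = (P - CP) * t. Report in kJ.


Excess power = 385 - 256 = 129 W
Work above CP = 129 * 309 = 39861 J
W' = 39.861 kJ

39.861 kJ


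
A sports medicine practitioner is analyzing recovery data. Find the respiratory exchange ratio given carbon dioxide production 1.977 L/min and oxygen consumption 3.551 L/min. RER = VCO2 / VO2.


VCO2 = 1.977 L/min
VO2 = 3.551 L/min
RER = 1.977 / 3.551 = 0.5567

0.5567


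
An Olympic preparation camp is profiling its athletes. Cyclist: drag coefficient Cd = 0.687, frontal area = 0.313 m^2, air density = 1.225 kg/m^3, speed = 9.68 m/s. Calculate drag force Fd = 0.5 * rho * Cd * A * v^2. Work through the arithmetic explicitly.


v^2 = 9.68^2 = 93.7024
Fd = 0.5 * 1.225 * 0.687 * 0.313 * 93.7024
= 12.341 N

12.341 N


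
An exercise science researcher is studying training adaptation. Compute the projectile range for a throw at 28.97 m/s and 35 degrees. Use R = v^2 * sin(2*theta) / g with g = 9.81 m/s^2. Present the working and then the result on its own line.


Two times the angle = 70 degrees
sin(70) = 0.939693
R = 839.2609 * 0.939693 / 9.81 = 80.392 m

80.392 m


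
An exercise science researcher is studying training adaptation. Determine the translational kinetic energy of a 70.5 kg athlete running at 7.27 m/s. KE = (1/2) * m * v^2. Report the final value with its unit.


KE = 0.5 * m * v^2
= 0.5 * 70.5 * 7.27^2
= 0.5 * 70.5 * 52.8529
= 1863.06 J

1863.06 J


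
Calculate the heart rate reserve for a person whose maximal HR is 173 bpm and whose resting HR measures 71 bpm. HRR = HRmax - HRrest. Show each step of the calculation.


HRmax = 173 bpm
HRrest = 71 bpm
HRR = 173 - 71 = 102 bpm

102 bpm


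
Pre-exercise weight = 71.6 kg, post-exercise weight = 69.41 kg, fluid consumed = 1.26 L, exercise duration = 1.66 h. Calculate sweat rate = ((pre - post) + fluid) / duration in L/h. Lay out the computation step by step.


Weight loss = 71.6 - 69.41 = 2.19 kg (approx L)
Total sweat = 2.19 + 1.26 = 3.45 L
Sweat rate = 3.45 / 1.66 = 2.078 L/h

2.078 L/h


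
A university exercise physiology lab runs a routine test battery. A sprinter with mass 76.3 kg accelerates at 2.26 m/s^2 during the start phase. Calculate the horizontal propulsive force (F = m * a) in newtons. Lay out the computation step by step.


F = m * a
= 76.3 * 2.26
= 172.44 N

172.44 N


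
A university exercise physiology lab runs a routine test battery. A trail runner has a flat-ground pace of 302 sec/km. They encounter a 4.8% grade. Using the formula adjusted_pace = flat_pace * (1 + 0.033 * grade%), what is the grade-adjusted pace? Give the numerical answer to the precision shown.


Grade factor = 1 + 0.033 * 4.8 = 1.1584
Adjusted = 302 * 1.1584 = 349.84 sec/km

349.84 s/km


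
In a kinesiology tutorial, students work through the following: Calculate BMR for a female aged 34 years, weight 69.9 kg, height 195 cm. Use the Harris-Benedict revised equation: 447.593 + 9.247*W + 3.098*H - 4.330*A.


Substituting values:
W term = 9.247 * 69.9 = 646.3653
H term = 3.098 * 195 = 604.11
A term = 4.330 * 34 = 147.22
BMR = 1550.85 kcal/day

1550.85 kcal/day


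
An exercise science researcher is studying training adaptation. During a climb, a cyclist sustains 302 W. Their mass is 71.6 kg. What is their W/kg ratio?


Power-to-weight = 302 W / 71.6 kg
= 4.218 W/kg

4.218 W/kg


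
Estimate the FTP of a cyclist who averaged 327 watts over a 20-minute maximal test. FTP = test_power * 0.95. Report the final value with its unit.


FTP = 327 * 0.95 = 310.65 W

310.65 W


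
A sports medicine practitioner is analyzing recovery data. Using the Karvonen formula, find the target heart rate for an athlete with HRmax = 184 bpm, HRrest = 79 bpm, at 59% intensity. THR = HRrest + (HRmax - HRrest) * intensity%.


HRR = 184 - 79 = 105
THR = 79 + 105 * 0.59
= 79 + 61.95
= 140.95 bpm

140.95 bpm


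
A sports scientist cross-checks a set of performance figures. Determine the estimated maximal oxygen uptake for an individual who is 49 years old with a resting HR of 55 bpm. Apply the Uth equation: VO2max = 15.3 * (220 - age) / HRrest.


HRmax = 220 - 49 = 171
VO2max = 15.3 * (171 / 55)
= 15.3 * 3.1091
= 47.57 mL/kg/min

47.57 mL/kg/min


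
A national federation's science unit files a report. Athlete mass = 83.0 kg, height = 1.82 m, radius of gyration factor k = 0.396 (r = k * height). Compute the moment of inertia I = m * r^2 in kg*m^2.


r = k * height = 0.396 * 1.82 = 0.72072 m
r^2 = 0.72072^2 = 0.519437
I = 83.0 * 0.519437 = 43.113 kg*m^2

43.113 kg*m^2


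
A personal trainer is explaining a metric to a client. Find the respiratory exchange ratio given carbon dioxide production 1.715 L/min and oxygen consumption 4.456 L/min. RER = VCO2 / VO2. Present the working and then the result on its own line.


VCO2 = 1.715 L/min
VO2 = 4.456 L/min
RER = 1.715 / 4.456 = 0.3849

0.3849


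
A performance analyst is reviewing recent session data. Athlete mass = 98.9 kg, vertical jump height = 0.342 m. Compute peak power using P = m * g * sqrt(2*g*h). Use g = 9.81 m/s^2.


sqrt(2 * 9.81 * 0.342) = sqrt(6.71004) = 2.590374 m/s
P = 98.9 * 9.81 * 2.590374
= 2513.2 W

2513.2 W


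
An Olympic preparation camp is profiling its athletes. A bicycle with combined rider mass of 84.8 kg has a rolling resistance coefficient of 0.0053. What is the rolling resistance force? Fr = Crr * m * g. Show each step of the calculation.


Fr = 0.0053 * 84.8 * 9.81
= 0.44944 * 9.81
= 4.409 N

4.409 N


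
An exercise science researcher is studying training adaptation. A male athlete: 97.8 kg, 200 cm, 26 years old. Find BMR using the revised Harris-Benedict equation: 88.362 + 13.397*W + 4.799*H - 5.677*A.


Intercept = 88.362
Weight contribution = 13.397 * 97.8 = 1310.2266
Height contribution = 4.799 * 200 = 959.8
Age contribution = 5.677 * 26 = 147.602
BMR = 88.362 + 1310.2266 + 959.8 - 147.602
= 2210.79 kcal/day

2210.79 kcal/day


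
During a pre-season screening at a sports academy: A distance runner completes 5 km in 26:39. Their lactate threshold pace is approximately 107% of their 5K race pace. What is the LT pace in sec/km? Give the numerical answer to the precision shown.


Convert to seconds: 26 min 39 s = 1599 s
Pace per km = 1599 / 5 = 319.8 s/km
LT pace = 319.8 * 1.07 = 342.19 s/km

342.19 s/km


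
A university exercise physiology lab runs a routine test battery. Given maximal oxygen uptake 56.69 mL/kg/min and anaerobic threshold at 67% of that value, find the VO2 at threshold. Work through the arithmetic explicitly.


Percentage as decimal = 0.67
VO2 at AT = 56.69 * 0.67 = 37.98 mL/kg/min

37.98 mL/kg/min


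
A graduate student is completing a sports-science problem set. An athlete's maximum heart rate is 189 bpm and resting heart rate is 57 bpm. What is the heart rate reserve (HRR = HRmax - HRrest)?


HRR = HRmax - HRrest
= 189 - 57
= 132 bpm

132 bpm


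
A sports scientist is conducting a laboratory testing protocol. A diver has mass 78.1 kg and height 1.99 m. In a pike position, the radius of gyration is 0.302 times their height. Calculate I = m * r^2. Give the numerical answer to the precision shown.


r = 0.302 * 1.99 = 0.60098 m
I = m * r^2 = 78.1 * 0.361177 = 28.208 kg*m^2

28.208 kg*m^2


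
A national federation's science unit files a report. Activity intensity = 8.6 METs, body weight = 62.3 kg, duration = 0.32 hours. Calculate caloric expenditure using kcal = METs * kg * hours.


kcal = 8.6 * 62.3 * 0.32
= 535.78 * 0.32
= 171.45 kcal

171.45 kcal


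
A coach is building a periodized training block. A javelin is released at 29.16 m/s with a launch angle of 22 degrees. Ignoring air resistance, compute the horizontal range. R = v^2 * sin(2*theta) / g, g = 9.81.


Launch speed squared = 850.3056
sin(2 * 22 deg) = 0.694658
Range = 850.3056 * 0.694658 / 9.81
= 60.211 m

60.211 m


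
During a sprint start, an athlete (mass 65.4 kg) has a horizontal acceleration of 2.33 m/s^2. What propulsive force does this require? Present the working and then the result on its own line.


Propulsive force = mass * acceleration
= 65.4 kg * 2.33 m/s^2
= 152.38 N

152.38 N


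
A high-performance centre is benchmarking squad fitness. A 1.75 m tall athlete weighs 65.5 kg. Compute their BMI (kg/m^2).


height^2 = 3.0625 m^2
BMI = 65.5 / 3.0625 = 21.39 kg/m^2

21.39 kg/m^2


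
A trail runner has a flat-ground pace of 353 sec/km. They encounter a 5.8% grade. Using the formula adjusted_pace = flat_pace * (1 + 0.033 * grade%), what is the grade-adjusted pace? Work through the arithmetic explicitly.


Grade factor = 1 + 0.033 * 5.8 = 1.1914
Adjusted = 353 * 1.1914 = 420.56 sec/km

420.56 s/km


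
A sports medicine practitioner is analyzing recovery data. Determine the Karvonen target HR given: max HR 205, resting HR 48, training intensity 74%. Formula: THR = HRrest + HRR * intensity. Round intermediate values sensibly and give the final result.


HRR = HRmax - HRrest = 205 - 48 = 157
THR = 48 + 157 * 0.74
= 164.18 bpm

164.18 bpm


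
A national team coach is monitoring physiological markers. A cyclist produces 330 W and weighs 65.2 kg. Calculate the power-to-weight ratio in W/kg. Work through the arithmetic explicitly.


P/W = power / mass
= 330 / 65.2
= 5.061 W/kg

5.061 W/kg


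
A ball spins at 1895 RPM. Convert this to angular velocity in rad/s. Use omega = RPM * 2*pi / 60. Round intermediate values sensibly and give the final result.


omega = 1895 * 2 * pi / 60
= 1895 * 6.28318531 / 60
= 11906.636 / 60
= 198.444 rad/s

198.444 rad/s


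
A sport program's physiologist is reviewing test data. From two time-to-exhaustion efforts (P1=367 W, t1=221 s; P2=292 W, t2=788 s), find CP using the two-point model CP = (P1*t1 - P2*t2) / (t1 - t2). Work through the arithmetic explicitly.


Work in trial 1 = 81107 J
Work in trial 2 = 230096 J
Delta work = -148989 J
Delta time = -567 s
CP = -148989 / -567 = 262.77 W

262.77 W


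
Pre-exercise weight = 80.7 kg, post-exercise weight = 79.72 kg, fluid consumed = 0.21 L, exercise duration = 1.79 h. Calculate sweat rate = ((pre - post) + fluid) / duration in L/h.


Weight loss = 80.7 - 79.72 = 0.98 kg (approx L)
Total sweat = 0.98 + 0.21 = 1.19 L
Sweat rate = 1.19 / 1.79 = 0.665 L/h

0.665 L/h


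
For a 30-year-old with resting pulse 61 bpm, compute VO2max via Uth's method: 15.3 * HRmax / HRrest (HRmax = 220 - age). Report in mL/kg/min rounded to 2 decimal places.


Step 1: HRmax = 220 - 30 = 190 bpm
Step 2: Ratio = 190 / 61 = 3.1148
Step 3: VO2max = 15.3 * 3.1148 = 47.66 mL/kg/min

47.66 mL/kg/min


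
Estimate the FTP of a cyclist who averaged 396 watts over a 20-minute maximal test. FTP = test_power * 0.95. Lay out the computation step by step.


FTP = 396 * 0.95 = 376.2 W

376.2 W


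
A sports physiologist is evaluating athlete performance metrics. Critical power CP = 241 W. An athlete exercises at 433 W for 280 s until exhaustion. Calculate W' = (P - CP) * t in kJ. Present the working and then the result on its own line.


P - CP = 433 - 241 = 192 W
W' = 192 * 280 = 53760 J
= 53760 / 1000 = 53.76 kJ

53.76 kJ


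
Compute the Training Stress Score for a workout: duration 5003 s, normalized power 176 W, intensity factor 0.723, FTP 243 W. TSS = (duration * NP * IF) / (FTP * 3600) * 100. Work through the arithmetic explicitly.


Product = 5003 * 176 * 0.723 = 636621.744
Base = 243 * 3600 = 874800
TSS = 636621.744 / 874800 * 100 = 72.77

72.77 TSS


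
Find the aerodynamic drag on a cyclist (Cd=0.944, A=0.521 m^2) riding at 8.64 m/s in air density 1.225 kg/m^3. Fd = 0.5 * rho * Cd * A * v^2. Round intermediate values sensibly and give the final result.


Fd = 0.5 * 1.225 * 0.944 * 0.521 * 8.64^2
= 0.5 * 1.225 * 0.944 * 0.521 * 74.6496
= 22.488 N

22.488 N


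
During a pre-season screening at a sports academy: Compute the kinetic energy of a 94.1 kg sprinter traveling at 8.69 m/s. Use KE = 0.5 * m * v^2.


Velocity squared = 75.5161
KE = 0.5 * 94.1 * 75.5161 = 3553.03 J

3553.03 J


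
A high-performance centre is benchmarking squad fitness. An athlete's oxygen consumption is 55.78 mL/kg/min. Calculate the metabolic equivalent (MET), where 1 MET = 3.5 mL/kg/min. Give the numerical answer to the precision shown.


MET = VO2 / 3.5
= 55.78 / 3.5
= 15.94 METs

15.94 METs


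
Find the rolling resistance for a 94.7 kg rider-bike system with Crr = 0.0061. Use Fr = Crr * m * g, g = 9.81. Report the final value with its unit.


m * g = 94.7 * 9.81 = 929.007 N
Fr = 0.0061 * 929.007 = 5.667 N

5.667 N


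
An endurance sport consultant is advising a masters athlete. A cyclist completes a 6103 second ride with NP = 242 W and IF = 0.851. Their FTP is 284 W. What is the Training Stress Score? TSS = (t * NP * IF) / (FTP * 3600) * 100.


t * NP * IF = 6103 * 242 * 0.851 = 1256864.026
FTP * 3600 = 1022400
TSS = (1256864.026 / 1022400) * 100 = 122.93

122.93 TSS


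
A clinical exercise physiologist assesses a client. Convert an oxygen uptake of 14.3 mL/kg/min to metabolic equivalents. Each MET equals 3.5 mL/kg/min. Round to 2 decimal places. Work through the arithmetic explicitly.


One MET = 3.5 mL/kg/min
Number of METs = 14.3 / 3.5
= 4.09 METs

4.09 METs


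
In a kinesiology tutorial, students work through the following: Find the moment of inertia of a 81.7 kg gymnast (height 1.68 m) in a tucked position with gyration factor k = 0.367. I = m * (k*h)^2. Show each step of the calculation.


Radius of gyration = 0.367 * 1.68 = 0.61656 m
I = 81.7 * 0.61656^2
= 81.7 * 0.380146
= 31.058 kg*m^2

31.058 kg*m^2


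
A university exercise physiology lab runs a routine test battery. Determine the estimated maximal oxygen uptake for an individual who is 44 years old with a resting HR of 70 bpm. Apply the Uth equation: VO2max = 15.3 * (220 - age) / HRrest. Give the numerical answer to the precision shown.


HRmax = 220 - 44 = 176
VO2max = 15.3 * (176 / 70)
= 15.3 * 2.5143
= 38.47 mL/kg/min

38.47 mL/kg/min


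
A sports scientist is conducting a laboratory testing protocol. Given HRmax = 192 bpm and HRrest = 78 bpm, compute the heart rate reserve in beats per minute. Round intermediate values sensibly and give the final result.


Heart rate reserve = maximum HR minus resting HR
HRR = 192 - 78 = 114 bpm

114 bpm


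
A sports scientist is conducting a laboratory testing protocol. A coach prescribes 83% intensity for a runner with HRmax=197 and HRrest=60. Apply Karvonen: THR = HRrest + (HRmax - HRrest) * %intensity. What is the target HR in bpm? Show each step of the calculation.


Heart rate reserve = 197 - 60 = 137
Intensity fraction = 83 / 100 = 0.83
THR = 60 + 137 * 0.83 = 173.71 bpm

173.71 bpm


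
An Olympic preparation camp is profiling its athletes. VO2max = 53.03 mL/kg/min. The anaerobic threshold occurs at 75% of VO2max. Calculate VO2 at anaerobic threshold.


AT fraction = 75 / 100 = 0.75
AT VO2 = 53.03 * 0.75
= 39.77 mL/kg/min

39.77 mL/kg/min


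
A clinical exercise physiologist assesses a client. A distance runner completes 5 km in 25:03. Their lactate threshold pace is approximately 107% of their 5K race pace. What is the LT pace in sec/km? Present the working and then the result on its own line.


Convert to seconds: 25 min 3 s = 1503 s
Pace per km = 1503 / 5 = 300.6 s/km
LT pace = 300.6 * 1.07 = 321.64 s/km

321.64 s/km


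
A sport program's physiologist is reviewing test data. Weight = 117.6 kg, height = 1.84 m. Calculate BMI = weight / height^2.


height^2 = 1.84^2 = 3.3856
BMI = 117.6 / 3.3856 = 34.74 kg/m^2

34.74 kg/m^2


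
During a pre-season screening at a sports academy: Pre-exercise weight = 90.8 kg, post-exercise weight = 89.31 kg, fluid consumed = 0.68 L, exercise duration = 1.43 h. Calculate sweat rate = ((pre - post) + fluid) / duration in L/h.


Weight loss = 90.8 - 89.31 = 1.49 kg (approx L)
Total sweat = 1.49 + 0.68 = 2.17 L
Sweat rate = 2.17 / 1.43 = 1.517 L/h

1.517 L/h


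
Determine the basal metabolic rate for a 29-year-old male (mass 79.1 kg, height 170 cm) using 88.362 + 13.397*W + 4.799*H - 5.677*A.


BMR = 88.362 + 13.397*79.1 + 4.799*170 - 5.677*29
= 1799.26 kcal/day

1799.26 kcal/day


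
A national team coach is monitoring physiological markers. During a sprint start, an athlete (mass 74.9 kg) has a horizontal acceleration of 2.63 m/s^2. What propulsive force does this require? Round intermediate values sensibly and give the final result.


Propulsive force = mass * acceleration
= 74.9 kg * 2.63 m/s^2
= 196.99 N

196.99 N


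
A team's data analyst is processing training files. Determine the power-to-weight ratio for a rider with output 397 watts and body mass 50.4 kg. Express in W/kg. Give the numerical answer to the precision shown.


P/W = 397 / 50.4 = 7.877 W/kg

7.877 W/kg


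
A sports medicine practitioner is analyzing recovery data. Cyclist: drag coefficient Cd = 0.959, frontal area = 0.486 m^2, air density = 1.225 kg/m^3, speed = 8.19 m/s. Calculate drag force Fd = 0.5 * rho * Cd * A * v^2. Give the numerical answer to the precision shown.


v^2 = 8.19^2 = 67.0761
Fd = 0.5 * 1.225 * 0.959 * 0.486 * 67.0761
= 19.148 N

19.148 N


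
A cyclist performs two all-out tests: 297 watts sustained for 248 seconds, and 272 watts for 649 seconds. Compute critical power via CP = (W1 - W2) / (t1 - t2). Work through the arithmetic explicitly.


W1 = P1 * t1 = 297 * 248 = 73656 J
W2 = P2 * t2 = 272 * 649 = 176528 J
CP = (73656 - 176528) / (248 - 649)
= 256.54 W

256.54 W


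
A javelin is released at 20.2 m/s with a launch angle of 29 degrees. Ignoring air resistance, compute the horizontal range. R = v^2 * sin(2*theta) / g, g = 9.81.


Launch speed squared = 408.04
sin(2 * 29 deg) = 0.848048
Range = 408.04 * 0.848048 / 9.81
= 35.274 m

35.274 m


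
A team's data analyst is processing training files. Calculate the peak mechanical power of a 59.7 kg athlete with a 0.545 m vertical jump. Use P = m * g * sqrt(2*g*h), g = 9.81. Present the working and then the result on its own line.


First, sqrt(2gh) = sqrt(2 * 9.81 * 0.545)
= sqrt(10.6929) = 3.27 m/s
Power = 59.7 * 9.81 * 3.27 = 1915.1 W

1915.1 W


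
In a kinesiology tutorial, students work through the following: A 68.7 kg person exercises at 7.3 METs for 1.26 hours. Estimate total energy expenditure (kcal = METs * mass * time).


Energy = METs * mass(kg) * time(h)
= 7.3 * 68.7 * 1.26
= 631.9 kcal

631.9 kcal


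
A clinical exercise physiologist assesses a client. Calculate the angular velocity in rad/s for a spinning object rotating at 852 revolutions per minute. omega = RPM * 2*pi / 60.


omega = RPM * 2*pi / 60
= 852 * 6.28318531 / 60
= 89.221 rad/s

89.221 rad/s


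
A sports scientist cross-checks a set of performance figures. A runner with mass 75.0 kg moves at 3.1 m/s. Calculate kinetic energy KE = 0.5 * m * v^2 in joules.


v^2 = 3.1^2 = 9.61
KE = 0.5 * 75.0 * 9.61
= 360.38 J

360.38 J


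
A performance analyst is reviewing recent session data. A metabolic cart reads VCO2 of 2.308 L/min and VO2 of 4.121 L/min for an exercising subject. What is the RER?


RER = VCO2 / VO2 = 2.308 / 4.121 = 0.5601

0.5601


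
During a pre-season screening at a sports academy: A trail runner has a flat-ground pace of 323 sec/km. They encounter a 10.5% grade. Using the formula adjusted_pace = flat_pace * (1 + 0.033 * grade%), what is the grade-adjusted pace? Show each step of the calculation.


Grade factor = 1 + 0.033 * 10.5 = 1.3465
Adjusted = 323 * 1.3465 = 434.92 sec/km

434.92 s/km


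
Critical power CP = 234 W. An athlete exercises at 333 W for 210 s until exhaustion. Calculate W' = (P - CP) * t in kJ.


P - CP = 333 - 234 = 99 W
W' = 99 * 210 = 20790 J
= 20790 / 1000 = 20.79 kJ

20.79 kJ


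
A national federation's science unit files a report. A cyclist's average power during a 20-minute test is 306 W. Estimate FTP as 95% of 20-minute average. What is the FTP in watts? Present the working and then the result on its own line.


FTP = 20-min power * 0.95
= 306 * 0.95
= 290.7 W

290.7 W


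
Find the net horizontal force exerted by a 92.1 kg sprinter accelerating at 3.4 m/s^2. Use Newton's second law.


Newton's second law: F = m * a
F = 92.1 * 3.4 = 313.14 N

313.14 N


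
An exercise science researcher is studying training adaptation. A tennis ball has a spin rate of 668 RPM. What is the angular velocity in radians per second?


Convert RPM to rad/s: multiply by 2*pi and divide by 60
omega = 668 * 2 * pi / 60
= 69.953 rad/s

69.953 rad/s


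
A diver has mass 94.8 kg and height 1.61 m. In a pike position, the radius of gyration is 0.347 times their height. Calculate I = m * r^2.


r = 0.347 * 1.61 = 0.55867 m
I = m * r^2 = 94.8 * 0.312112 = 29.588 kg*m^2

29.588 kg*m^2


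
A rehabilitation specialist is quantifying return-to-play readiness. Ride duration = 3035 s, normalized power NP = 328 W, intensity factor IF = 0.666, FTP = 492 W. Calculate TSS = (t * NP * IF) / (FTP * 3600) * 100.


Numerator = 3035 * 328 * 0.666 = 662989.68
Denominator = 492 * 3600 = 1771200
TSS = 662989.68 / 1771200 * 100
= 37.43

37.43 TSS


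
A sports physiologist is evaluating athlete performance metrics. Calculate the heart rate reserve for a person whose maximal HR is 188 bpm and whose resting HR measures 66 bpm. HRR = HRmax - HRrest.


HRmax = 188 bpm
HRrest = 66 bpm
HRR = 188 - 66 = 122 bpm

122 bpm


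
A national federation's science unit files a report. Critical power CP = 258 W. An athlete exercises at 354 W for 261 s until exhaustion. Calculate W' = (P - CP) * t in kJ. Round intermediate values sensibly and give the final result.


P - CP = 354 - 258 = 96 W
W' = 96 * 261 = 25056 J
= 25056 / 1000 = 25.056 kJ

25.056 kJ


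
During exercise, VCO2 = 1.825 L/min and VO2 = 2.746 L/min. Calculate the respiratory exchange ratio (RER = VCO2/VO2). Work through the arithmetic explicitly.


RER = VCO2 / VO2
= 1.825 / 2.746
= 0.6646

0.6646


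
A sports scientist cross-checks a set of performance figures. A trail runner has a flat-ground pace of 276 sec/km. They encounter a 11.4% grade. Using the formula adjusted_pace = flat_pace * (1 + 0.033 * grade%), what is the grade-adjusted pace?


Grade factor = 1 + 0.033 * 11.4 = 1.3762
Adjusted = 276 * 1.3762 = 379.83 sec/km

379.83 s/km


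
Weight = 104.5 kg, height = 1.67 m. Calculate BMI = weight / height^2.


height^2 = 1.67^2 = 2.7889
BMI = 104.5 / 2.7889 = 37.47 kg/m^2

37.47 kg/m^2


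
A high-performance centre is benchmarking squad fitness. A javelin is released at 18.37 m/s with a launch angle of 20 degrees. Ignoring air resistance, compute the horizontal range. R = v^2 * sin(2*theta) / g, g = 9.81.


Launch speed squared = 337.4569
sin(2 * 20 deg) = 0.642788
Range = 337.4569 * 0.642788 / 9.81
= 22.111 m

22.111 m


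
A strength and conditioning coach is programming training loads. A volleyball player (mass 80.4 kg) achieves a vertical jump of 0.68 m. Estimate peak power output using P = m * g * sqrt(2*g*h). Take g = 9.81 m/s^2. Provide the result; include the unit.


2 * g * h = 2 * 9.81 * 0.68 = 13.3416
sqrt(13.3416) = 3.652616 m/s
P = 80.4 * 9.81 * 3.652616 = 2880.91 W

2880.91 W


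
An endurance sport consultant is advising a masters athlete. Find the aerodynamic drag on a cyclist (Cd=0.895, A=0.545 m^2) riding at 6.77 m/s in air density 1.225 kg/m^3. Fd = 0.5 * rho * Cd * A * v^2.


Fd = 0.5 * 1.225 * 0.895 * 0.545 * 6.77^2
= 0.5 * 1.225 * 0.895 * 0.545 * 45.8329
= 13.693 N

13.693 N


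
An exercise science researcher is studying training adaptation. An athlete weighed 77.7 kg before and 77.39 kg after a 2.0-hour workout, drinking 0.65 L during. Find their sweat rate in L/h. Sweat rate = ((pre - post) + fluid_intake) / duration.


Body mass change = 0.31 kg
Total sweat loss = 0.31 + 0.65 = 0.96 L
Rate = 0.96 / 2.0 = 0.48 L/h

0.48 L/h


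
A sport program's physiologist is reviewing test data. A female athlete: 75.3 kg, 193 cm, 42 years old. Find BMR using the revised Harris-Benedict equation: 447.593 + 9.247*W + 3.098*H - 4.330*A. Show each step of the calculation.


Intercept = 447.593
Weight contribution = 9.247 * 75.3 = 696.2991
Height contribution = 3.098 * 193 = 597.914
Age contribution = 4.33 * 42 = 181.86
BMR = 447.593 + 696.2991 + 597.914 - 181.86
= 1559.95 kcal/day

1559.95 kcal/day


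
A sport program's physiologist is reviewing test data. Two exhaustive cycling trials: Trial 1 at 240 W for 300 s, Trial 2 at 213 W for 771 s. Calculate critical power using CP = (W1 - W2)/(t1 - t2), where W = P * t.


W1 = 240 * 300 = 72000 J
W2 = 213 * 771 = 164223 J
CP = (72000 - 164223) / (300 - 771)
= -92223 / -471
= 195.8 W

195.8 W


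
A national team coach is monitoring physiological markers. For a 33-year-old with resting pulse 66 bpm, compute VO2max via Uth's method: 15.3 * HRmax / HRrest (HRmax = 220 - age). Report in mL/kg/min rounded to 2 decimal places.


Step 1: HRmax = 220 - 33 = 187 bpm
Step 2: Ratio = 187 / 66 = 2.8333
Step 3: VO2max = 15.3 * 2.8333 = 43.35 mL/kg/min

43.35 mL/kg/min


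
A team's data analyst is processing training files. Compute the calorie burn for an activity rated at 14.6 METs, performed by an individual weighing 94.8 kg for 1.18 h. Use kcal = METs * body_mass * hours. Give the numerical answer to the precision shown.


Product of METs and mass = 14.6 * 94.8 = 1384.08
Total kcal = 1384.08 * 1.18 = 1633.21 kcal

1633.21 kcal


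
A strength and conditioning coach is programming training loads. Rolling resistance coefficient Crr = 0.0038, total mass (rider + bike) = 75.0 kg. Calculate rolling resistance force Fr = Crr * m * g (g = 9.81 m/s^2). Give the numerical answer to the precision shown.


Fr = Crr * m * g
= 0.0038 * 75.0 * 9.81
= 2.796 N

2.796 N


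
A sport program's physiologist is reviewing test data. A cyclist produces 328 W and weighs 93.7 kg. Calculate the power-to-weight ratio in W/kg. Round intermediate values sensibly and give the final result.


P/W = power / mass
= 328 / 93.7
= 3.501 W/kg

3.501 W/kg


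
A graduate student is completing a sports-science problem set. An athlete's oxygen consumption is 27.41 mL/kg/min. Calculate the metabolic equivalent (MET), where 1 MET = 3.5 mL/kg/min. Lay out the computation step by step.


MET = VO2 / 3.5
= 27.41 / 3.5
= 7.83 METs

7.83 METs


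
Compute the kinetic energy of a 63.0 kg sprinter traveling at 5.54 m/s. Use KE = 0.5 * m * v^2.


Velocity squared = 30.6916
KE = 0.5 * 63.0 * 30.6916 = 966.79 J

966.79 J


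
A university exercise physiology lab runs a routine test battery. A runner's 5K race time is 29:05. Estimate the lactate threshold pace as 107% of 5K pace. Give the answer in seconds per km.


Total race time = 29*60 + 5 = 1745 seconds
5K pace = 1745 / 5 = 349.0 sec/km
LT pace = 349.0 * 1.07 = 373.43 sec/km

373.43 s/km


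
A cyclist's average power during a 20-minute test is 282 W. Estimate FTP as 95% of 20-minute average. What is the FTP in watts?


FTP = 20-min power * 0.95
= 282 * 0.95
= 267.9 W

267.9 W


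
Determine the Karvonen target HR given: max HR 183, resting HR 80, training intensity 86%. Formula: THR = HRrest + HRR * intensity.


HRR = HRmax - HRrest = 183 - 80 = 103
THR = 80 + 103 * 0.86
= 168.58 bpm

168.58 bpm


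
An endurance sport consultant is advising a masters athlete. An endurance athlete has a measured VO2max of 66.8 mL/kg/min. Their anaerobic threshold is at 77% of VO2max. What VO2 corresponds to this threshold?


Anaerobic threshold VO2 = VO2max * 77%
= 66.8 * 0.77
= 51.44 mL/kg/min

51.44 mL/kg/min


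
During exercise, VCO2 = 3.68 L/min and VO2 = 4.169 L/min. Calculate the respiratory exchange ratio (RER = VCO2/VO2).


RER = VCO2 / VO2
= 3.68 / 4.169
= 0.8827

0.8827


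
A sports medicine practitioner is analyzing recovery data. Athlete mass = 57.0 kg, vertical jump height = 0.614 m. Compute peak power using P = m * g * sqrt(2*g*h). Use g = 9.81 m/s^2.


sqrt(2 * 9.81 * 0.614) = sqrt(12.04668) = 3.470833 m/s
P = 57.0 * 9.81 * 3.470833
= 1940.79 W

1940.79 W


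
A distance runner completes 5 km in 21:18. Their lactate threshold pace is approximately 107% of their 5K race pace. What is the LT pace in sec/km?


Convert to seconds: 21 min 18 s = 1278 s
Pace per km = 1278 / 5 = 255.6 s/km
LT pace = 255.6 * 1.07 = 273.49 s/km

273.49 s/km


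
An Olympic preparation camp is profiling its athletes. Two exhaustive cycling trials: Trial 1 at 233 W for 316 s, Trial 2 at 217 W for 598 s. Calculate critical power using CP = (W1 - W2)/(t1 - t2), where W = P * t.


W1 = 233 * 316 = 73628 J
W2 = 217 * 598 = 129766 J
CP = (73628 - 129766) / (316 - 598)
= -56138 / -282
= 199.07 W

199.07 W


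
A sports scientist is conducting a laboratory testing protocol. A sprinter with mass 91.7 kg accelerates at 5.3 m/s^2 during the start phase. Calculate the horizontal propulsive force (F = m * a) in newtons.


F = m * a
= 91.7 * 5.3
= 486.01 N

486.01 N


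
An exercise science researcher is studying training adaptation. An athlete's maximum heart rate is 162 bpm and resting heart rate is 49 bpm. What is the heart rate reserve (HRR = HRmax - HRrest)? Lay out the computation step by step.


HRR = HRmax - HRrest
= 162 - 49
= 113 bpm

113 bpm


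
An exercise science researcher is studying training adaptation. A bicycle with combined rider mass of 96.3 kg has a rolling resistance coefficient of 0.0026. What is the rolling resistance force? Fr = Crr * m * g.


Fr = 0.0026 * 96.3 * 9.81
= 0.25038 * 9.81
= 2.456 N

2.456 N


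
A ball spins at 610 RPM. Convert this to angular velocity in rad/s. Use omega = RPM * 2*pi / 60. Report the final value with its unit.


omega = 610 * 2 * pi / 60
= 610 * 6.28318531 / 60
= 3832.743 / 60
= 63.879 rad/s

63.879 rad/s


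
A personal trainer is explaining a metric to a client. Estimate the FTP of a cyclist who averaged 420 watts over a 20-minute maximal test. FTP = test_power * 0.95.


FTP = 420 * 0.95 = 399.0 W

399.0 W


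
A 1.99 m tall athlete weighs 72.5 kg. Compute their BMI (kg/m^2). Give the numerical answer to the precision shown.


height^2 = 3.9601 m^2
BMI = 72.5 / 3.9601 = 18.31 kg/m^2

18.31 kg/m^2


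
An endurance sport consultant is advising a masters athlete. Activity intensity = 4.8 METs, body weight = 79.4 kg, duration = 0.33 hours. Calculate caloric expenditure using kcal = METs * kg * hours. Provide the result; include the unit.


kcal = 4.8 * 79.4 * 0.33
= 381.12 * 0.33
= 125.77 kcal

125.77 kcal


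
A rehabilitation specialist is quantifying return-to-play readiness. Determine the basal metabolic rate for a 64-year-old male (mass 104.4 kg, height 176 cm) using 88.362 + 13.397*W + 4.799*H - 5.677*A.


BMR = 88.362 + 13.397*104.4 + 4.799*176 - 5.677*64
= 1968.3 kcal/day

1968.3 kcal/day


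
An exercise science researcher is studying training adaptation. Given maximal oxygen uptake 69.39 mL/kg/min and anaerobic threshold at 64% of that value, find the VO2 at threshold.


Percentage as decimal = 0.64
VO2 at AT = 69.39 * 0.64 = 44.41 mL/kg/min

44.41 mL/kg/min


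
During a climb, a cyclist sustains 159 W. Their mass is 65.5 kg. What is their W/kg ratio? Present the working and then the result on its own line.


Power-to-weight = 159 W / 65.5 kg
= 2.427 W/kg

2.427 W/kg


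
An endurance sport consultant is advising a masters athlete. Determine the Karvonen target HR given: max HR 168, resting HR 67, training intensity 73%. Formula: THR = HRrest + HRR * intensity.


HRR = HRmax - HRrest = 168 - 67 = 101
THR = 67 + 101 * 0.73
= 140.73 bpm

140.73 bpm


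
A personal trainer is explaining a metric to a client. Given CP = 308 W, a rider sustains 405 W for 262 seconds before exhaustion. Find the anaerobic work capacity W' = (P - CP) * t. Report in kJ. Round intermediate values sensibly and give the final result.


Excess power = 405 - 308 = 97 W
Work above CP = 97 * 262 = 25414 J
W' = 25.414 kJ

25.414 kJ


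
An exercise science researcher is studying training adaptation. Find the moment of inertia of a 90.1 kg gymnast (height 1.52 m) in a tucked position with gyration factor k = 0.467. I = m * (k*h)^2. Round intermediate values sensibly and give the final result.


Radius of gyration = 0.467 * 1.52 = 0.70984 m
I = 90.1 * 0.70984^2
= 90.1 * 0.503873
= 45.399 kg*m^2

45.399 kg*m^2


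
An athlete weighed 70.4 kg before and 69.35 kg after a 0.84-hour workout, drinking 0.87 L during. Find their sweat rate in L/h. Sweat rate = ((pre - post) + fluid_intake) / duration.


Body mass change = 1.05 kg
Total sweat loss = 1.05 + 0.87 = 1.92 L
Rate = 1.92 / 0.84 = 2.286 L/h

2.286 L/h


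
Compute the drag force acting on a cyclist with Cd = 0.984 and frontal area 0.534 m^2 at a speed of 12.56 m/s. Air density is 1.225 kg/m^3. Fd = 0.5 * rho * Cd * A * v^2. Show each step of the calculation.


Step 1: v^2 = 157.7536
Step 2: Fd = 0.5 * 1.225 * 0.984 * 0.534 * 157.7536
= 50.772 N

50.772 N


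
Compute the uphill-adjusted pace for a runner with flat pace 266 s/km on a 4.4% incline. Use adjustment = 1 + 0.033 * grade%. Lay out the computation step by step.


Adjustment factor = 1 + 0.033 * 4.4 = 1.1452
Grade-adjusted pace = 266 * 1.1452 = 304.62 s/km

304.62 s/km


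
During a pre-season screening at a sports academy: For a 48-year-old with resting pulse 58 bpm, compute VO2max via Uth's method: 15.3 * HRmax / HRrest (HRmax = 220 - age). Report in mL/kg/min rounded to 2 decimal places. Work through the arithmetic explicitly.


Step 1: HRmax = 220 - 48 = 172 bpm
Step 2: Ratio = 172 / 58 = 2.9655
Step 3: VO2max = 15.3 * 2.9655 = 45.37 mL/kg/min

45.37 mL/kg/min
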